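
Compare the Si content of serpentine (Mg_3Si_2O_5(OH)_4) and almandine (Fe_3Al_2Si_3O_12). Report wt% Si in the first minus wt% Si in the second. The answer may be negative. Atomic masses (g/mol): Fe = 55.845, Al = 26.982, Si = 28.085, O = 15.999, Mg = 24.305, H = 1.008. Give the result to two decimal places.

First mineral: 56.170 g Si in 277.108 g formula = 20.27 wt% Si.
Second mineral: 84.255 g Si in 497.742 g formula = 16.93 wt% Si.
20.27% − 16.93% gives a difference of 3.34 percentage points.

3.34 percentage points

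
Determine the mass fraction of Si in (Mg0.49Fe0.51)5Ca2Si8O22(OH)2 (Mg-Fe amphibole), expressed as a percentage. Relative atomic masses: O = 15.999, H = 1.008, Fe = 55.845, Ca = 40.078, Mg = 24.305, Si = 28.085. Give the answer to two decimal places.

25.17 wt%

Molar mass of (Mg0.49Fe0.51)5Ca2Si8O22(OH)2: 2.45*24.305 + 2.55*55.845 + 2*40.078 + 8*28.085 + 24*15.999 + 2*1.008 = 892.780 g/mol.
Mass of Si per formula unit: 8 × 28.085 = 224.680 g.
Weight fraction Si = 224.680 / 892.780 = 0.2517.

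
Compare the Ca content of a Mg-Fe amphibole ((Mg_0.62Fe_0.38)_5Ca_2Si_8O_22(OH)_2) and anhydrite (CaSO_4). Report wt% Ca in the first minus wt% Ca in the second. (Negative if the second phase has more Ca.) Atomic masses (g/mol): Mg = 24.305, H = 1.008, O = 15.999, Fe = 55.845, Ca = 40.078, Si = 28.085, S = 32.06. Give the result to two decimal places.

-20.25 percentage points

First mineral: 80.156 g Ca in 872.279 g formula = 9.19 wt% Ca.
Second mineral: 40.078 g Ca in 136.134 g formula = 29.44 wt% Ca.
9.19% − 29.44% gives a difference of -20.25 percentage points.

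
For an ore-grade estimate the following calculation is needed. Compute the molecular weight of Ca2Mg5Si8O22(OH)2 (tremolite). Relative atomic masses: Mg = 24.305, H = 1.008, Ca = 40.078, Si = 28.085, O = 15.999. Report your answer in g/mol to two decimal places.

812.35 g/mol

M = 2×40.078 + 5×24.305 + 8×28.085 + 24×15.999 + 2×1.008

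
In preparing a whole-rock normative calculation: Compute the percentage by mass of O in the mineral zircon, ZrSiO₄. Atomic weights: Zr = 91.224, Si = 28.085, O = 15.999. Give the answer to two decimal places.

34.91 wt%

Formula mass = 1·91.224 + 1·28.085 + 4·15.999 = 183.305 g/mol, of which 63.996 g is O.
So O makes up 63.996/183.305 = 0.3491 of the mass, i.e. 34.91%.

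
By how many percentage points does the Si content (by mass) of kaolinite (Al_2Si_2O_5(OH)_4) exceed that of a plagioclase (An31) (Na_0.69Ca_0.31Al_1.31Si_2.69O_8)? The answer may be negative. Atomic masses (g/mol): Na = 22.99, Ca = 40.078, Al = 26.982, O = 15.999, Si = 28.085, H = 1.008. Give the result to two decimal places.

-6.52 percentage points

M(Al_2Si_2O_5(OH)_4) = 258.157 g/mol, so wt% Si = 56.170/258.157 × 100 = 21.76%.
M(Na_0.69Ca_0.31Al_1.31Si_2.69O_8) = 267.174 g/mol, so wt% Si = 75.549/267.174 × 100 = 28.28%.
21.76 − 28.28 = -6.52 pp.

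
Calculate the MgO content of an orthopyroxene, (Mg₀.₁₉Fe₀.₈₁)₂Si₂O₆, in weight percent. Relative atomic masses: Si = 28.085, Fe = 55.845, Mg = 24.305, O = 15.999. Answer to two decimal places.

6.08 wt%

M((Mg₀.₁₉Fe₀.₈₁)₂Si₂O₆) = 251.869 g/mol; M(MgO) = 40.304 g/mol.
Moles MgO per formula unit = 0.38 Mg ÷ 1 = 0.3800.
MgO fraction = (0.3800 × 40.304) / 251.869 = 15.316/251.869 = 0.0608.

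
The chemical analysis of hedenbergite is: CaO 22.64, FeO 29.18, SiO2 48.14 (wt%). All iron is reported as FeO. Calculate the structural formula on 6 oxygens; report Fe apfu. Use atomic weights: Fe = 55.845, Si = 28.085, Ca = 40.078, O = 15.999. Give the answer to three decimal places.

CaO: 22.64/56.077 = 0.40373 mol → 0.40373 mol Ca, 0.40373 mol O.
FeO: 29.18/71.844 = 0.40616 mol → 0.40616 mol Fe, 0.40616 mol O.
SiO2: 48.14/60.083 = 0.80122 mol → 0.80122 mol Si, 1.60244 mol O.
Total oxygen = 2.41233 mol. Normalization factor = 6/2.41233 = 2.48722.
Fe per 6 O = 0.40616 × 2.48722 = 1.010.

1.010 Fe apfu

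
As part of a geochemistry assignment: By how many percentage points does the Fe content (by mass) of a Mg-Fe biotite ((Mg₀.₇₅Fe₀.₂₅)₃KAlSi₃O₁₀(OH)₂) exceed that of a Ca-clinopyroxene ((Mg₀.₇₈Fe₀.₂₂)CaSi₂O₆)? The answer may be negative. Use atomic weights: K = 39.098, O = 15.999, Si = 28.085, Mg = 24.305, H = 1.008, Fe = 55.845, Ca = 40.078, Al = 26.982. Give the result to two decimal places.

4.00 percentage points

First mineral: 41.884 g Fe in 440.909 g formula = 9.50 wt% Fe.
Second mineral: 12.286 g Fe in 223.486 g formula = 5.50 wt% Fe.
9.50% − 5.50% gives a difference of 4.00 percentage points.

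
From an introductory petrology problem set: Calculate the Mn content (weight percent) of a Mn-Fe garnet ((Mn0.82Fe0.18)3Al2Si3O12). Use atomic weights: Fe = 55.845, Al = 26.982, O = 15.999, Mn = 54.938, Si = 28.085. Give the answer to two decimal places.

27.27 weight percent

Formula mass = 2.46×54.938 + 0.54×55.845 + 2×26.982 + 3×28.085 + 12×15.999 = 495.511 g/mol, of which 135.147 g is Mn.
So Mn makes up 135.147/495.511 = 0.2727 of the mass, i.e. 27.27%.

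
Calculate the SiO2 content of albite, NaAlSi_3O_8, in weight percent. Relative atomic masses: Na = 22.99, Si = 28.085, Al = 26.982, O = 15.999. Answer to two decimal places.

Formula mass = 262.219 g/mol.
3 Si → 3.0000 mol SiO2 per formula unit; M(SiO2) = 60.083, so SiO2 mass = 180.249 g.
180.249/262.219 × 100 = 68.74 wt%.

68.74 wt%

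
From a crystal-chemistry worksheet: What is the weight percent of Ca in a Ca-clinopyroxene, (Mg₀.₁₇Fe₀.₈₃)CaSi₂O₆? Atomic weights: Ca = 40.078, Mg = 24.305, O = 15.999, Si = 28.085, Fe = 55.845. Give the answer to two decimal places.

16.51 mass %

Formula mass = 0.17*24.305 + 0.83*55.845 + 1*40.078 + 2*28.085 + 6*15.999 = 242.725 g/mol, of which 40.078 g is Ca.
So Ca makes up 40.078/242.725 = 0.1651 of the mass, i.e. 16.51%.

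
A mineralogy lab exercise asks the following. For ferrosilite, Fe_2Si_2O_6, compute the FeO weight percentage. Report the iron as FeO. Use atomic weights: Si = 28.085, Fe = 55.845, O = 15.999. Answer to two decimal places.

54.46 wt%

M(Fe_2Si_2O_6) = 263.854 g/mol; M(FeO) = 71.844 g/mol.
Moles FeO per formula unit = 2 Fe ÷ 1 = 2.0000.
FeO fraction = (2.0000 × 71.844) / 263.854 = 143.688/263.854 = 0.5446.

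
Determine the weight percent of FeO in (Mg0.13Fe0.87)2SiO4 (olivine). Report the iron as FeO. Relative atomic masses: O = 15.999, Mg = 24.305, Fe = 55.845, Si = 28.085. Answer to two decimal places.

Formula mass = 195.571 g/mol.
1.74 Fe → 1.7400 mol FeO per formula unit; M(FeO) = 71.844, so FeO mass = 125.009 g.
125.009/195.571 × 100 = 63.92 wt%.

63.92 wt%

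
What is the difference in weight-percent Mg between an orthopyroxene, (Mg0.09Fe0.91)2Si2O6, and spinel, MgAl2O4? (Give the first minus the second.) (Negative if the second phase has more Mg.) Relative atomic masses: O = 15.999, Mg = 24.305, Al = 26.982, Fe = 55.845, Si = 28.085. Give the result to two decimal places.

M((Mg0.09Fe0.91)2Si2O6) = 258.177 g/mol, so wt% Mg = 4.375/258.177 × 100 = 1.69%.
M(MgAl2O4) = 142.265 g/mol, so wt% Mg = 24.305/142.265 × 100 = 17.08%.
1.69 − 17.08 = -15.39 pp.

-15.39 percentage points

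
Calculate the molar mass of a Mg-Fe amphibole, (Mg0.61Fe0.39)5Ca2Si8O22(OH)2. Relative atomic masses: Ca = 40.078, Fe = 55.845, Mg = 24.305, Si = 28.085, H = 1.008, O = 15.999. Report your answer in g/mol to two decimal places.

873.86 g/mol

The formula mass is the sum 3.05·24.305 + 1.95·55.845 + 2·40.078 + 8·28.085 + 24·15.999 + 2·1.008.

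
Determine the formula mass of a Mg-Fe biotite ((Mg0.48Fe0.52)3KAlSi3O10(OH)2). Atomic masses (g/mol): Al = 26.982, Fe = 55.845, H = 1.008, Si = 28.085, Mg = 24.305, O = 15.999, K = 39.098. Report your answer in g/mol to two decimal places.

M = 1.44×24.305 + 1.56×55.845 + 1×39.098 + 1×26.982 + 3×28.085 + 12×15.999 + 2×1.008

466.46 g/mol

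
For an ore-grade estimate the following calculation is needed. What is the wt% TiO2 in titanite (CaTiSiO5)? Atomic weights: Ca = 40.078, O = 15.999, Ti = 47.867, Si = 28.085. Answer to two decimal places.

40.74 wt%

Molar mass of CaTiSiO5 = 1×40.078 + 1×47.867 + 1×28.085 + 5×15.999 = 196.025 g/mol.
Each formula unit contains 1 Ti, equivalent to 1/1 = 1.0000 mol TiO2.
M(TiO2) = 1×47.867 + 2×15.999 = 79.865 g/mol.
Mass of TiO2 per formula unit = 1.0000 × 79.865 = 79.865 g.
TiO2 wt% = 79.865 / 196.025 × 100 = 40.74%.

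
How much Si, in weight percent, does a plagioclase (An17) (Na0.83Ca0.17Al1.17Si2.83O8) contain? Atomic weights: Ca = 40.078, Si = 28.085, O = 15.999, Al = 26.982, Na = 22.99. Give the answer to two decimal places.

Molar mass of Na0.83Ca0.17Al1.17Si2.83O8: 0.83·22.99 + 0.17·40.078 + 1.17·26.982 + 2.83·28.085 + 8·15.999 = 264.936 g/mol.
Mass of Si per formula unit: 2.83 × 28.085 = 79.481 g.
Weight fraction Si = 79.481 / 264.936 = 0.3000.

30.00 weight percent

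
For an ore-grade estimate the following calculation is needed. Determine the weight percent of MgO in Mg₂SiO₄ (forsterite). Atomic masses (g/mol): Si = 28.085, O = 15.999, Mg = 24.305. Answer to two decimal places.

M(Mg₂SiO₄) = 140.691 g/mol; M(MgO) = 40.304 g/mol.
Moles MgO per formula unit = 2 Mg ÷ 1 = 2.0000.
MgO fraction = (2.0000 × 40.304) / 140.691 = 80.608/140.691 = 0.5729.

57.29 wt%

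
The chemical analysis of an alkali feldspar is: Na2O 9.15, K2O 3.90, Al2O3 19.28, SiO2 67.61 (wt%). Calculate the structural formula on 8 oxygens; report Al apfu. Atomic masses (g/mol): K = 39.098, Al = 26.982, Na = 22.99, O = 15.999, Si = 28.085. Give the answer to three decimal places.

1.006 Al apfu

Na2O: 9.15/61.979 = 0.14763 mol → 0.29526 mol Na, 0.14763 mol O.
K2O: 3.90/94.195 = 0.04140 mol → 0.08280 mol K, 0.04140 mol O.
Al2O3: 19.28/101.961 = 0.18909 mol → 0.37818 mol Al, 0.56727 mol O.
SiO2: 67.61/60.083 = 1.12528 mol → 1.12528 mol Si, 2.25056 mol O.
Total oxygen = 3.00686 mol. Normalization factor = 8/3.00686 = 2.66058.
Al per 8 O = 0.37818 × 2.66058 = 1.006.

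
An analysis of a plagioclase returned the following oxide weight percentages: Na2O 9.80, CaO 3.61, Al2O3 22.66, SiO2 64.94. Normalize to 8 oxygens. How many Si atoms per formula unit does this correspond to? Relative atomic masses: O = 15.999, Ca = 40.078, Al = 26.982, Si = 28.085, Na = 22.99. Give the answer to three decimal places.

2.834 Si apfu

9.80 wt% Na2O ÷ 61.979 g/mol = 0.15812 mol, giving 0.31624 Na and 0.15812 O.
3.61 wt% CaO ÷ 56.077 g/mol = 0.06438 mol, giving 0.06438 Ca and 0.06438 O.
22.66 wt% Al2O3 ÷ 101.961 g/mol = 0.22224 mol, giving 0.44448 Al and 0.66672 O.
64.94 wt% SiO2 ÷ 60.083 g/mol = 1.08084 mol, giving 1.08084 Si and 2.16168 O.
Oxygen sums to 3.05090; scaling by 8/3.05090 = 2.62218 puts the formula on 8 O.
Si: 1.08084 × 2.62218 = 2.834 atoms per formula unit.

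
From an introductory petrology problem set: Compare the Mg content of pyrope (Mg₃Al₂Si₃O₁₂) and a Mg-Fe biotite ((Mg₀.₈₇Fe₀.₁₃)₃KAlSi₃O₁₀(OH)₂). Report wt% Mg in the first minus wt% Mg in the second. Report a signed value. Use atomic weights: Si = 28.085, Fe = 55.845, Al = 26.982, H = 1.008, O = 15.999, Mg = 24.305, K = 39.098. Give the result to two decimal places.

First mineral: 72.915 g Mg in 403.122 g formula = 18.09 wt% Mg.
Second mineral: 63.436 g Mg in 429.555 g formula = 14.77 wt% Mg.
18.09% − 14.77% gives a difference of 3.32 percentage points.

3.32 percentage points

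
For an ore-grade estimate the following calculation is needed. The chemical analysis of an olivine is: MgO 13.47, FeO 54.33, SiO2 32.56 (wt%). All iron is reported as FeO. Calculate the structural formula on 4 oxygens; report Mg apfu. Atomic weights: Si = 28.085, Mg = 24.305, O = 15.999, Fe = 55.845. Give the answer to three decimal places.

0.615 Mg apfu

MgO (M=40.304): mol = 0.33421; Mg = 0.33421, O = 0.33421.
FeO (M=71.844): mol = 0.75622; Fe = 0.75622, O = 0.75622.
SiO2 (M=60.083): mol = 0.54192; Si = 0.54192, O = 1.08384.
ΣO = 2.17427; factor = 4/ΣO = 1.83970.
Mg apfu = 0.33421 × 1.83970 = 0.615.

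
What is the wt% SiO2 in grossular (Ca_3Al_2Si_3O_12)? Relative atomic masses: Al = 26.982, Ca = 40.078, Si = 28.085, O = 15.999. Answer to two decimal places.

M(Ca_3Al_2Si_3O_12) = 450.441 g/mol; M(SiO2) = 60.083 g/mol.
Moles SiO2 per formula unit = 3 Si ÷ 1 = 3.0000.
SiO2 fraction = (3.0000 × 60.083) / 450.441 = 180.249/450.441 = 0.4002.

40.02 wt%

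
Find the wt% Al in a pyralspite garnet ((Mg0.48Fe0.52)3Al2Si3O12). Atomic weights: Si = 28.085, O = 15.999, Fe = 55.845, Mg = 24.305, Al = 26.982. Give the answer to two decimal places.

M((Mg0.48Fe0.52)3Al2Si3O12) = 452.324 g/mol.
Al contributes 2 × 26.982 = 53.964 g per mole.
53.964/452.324 = 0.1193 → 11.93%.

11.93 mass %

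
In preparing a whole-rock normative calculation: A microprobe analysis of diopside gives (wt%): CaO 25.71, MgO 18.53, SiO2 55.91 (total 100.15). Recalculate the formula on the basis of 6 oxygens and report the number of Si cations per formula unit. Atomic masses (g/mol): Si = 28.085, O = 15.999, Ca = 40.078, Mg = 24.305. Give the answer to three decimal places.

CaO (M=56.077): mol = 0.45848; Ca = 0.45848, O = 0.45848.
MgO (M=40.304): mol = 0.45976; Mg = 0.45976, O = 0.45976.
SiO2 (M=60.083): mol = 0.93055; Si = 0.93055, O = 1.86110.
ΣO = 2.77934; factor = 6/ΣO = 2.15879.
Si apfu = 0.93055 × 2.15879 = 2.009.

2.009 Si apfu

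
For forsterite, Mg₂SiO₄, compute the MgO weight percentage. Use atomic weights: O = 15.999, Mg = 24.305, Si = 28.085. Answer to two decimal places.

57.29 wt%

M(Mg₂SiO₄) = 140.691 g/mol; M(MgO) = 40.304 g/mol.
Moles MgO per formula unit = 2 Mg ÷ 1 = 2.0000.
MgO fraction = (2.0000 × 40.304) / 140.691 = 80.608/140.691 = 0.5729.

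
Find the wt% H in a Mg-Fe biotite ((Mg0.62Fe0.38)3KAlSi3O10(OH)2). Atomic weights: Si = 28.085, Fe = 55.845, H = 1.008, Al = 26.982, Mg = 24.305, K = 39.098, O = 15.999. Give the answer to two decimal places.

0.44 wt%

Molar mass of (Mg0.62Fe0.38)3KAlSi3O10(OH)2: 1.86·24.305 + 1.14·55.845 + 1·39.098 + 1·26.982 + 3·28.085 + 12·15.999 + 2·1.008 = 453.210 g/mol.
Mass of H per formula unit: 2 × 1.008 = 2.016 g.
Weight fraction H = 2.016 / 453.210 = 0.0044.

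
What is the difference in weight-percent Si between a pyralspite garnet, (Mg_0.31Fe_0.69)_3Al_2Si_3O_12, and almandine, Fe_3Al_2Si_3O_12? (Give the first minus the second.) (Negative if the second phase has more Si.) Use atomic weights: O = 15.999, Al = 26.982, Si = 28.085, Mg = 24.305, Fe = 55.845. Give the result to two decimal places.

Si in (Mg_0.31Fe_0.69)_3Al_2Si_3O_12: molar mass 468.410 g/mol; 3×28.085 = 84.255 g → 17.99 wt%.
Si in Fe_3Al_2Si_3O_12: molar mass 497.742 g/mol; 3×28.085 = 84.255 g → 16.93 wt%.
Difference = 17.99 − 16.93 = 1.06 percentage points.

1.06 percentage points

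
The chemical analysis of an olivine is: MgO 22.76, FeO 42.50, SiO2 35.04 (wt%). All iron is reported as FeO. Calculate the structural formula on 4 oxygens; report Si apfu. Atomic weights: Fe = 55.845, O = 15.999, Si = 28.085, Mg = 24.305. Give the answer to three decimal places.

MgO (M=40.304): mol = 0.56471; Mg = 0.56471, O = 0.56471.
FeO (M=71.844): mol = 0.59156; Fe = 0.59156, O = 0.59156.
SiO2 (M=60.083): mol = 0.58319; Si = 0.58319, O = 1.16638.
ΣO = 2.32265; factor = 4/ΣO = 1.72217.
Si apfu = 0.58319 × 1.72217 = 1.004.

1.004 Si apfu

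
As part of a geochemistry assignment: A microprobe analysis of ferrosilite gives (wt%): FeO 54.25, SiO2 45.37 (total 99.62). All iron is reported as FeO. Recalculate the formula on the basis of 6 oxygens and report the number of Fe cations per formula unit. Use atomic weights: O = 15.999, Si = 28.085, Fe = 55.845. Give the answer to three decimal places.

54.25 wt% FeO ÷ 71.844 g/mol = 0.75511 mol, giving 0.75511 Fe and 0.75511 O.
45.37 wt% SiO2 ÷ 60.083 g/mol = 0.75512 mol, giving 0.75512 Si and 1.51024 O.
Oxygen sums to 2.26535; scaling by 6/2.26535 = 2.64860 puts the formula on 6 O.
Fe: 0.75511 × 2.64860 = 2.000 atoms per formula unit.

2.000 Fe apfu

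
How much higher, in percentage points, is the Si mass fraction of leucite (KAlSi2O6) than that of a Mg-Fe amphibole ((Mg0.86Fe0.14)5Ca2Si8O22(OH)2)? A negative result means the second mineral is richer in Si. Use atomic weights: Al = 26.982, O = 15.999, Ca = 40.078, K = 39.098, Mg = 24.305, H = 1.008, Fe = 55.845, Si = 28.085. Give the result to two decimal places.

M(KAlSi2O6) = 218.244 g/mol, so wt% Si = 56.170/218.244 × 100 = 25.74%.
M((Mg0.86Fe0.14)5Ca2Si8O22(OH)2) = 834.431 g/mol, so wt% Si = 224.680/834.431 × 100 = 26.93%.
25.74 − 26.93 = -1.19 pp.

-1.19 percentage points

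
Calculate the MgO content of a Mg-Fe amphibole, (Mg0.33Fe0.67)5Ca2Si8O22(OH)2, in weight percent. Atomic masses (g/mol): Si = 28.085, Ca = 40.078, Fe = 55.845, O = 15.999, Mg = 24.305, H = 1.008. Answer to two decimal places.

7.24 wt%

M((Mg0.33Fe0.67)5Ca2Si8O22(OH)2) = 918.012 g/mol; M(MgO) = 40.304 g/mol.
Moles MgO per formula unit = 1.65 Mg ÷ 1 = 1.6500.
MgO fraction = (1.6500 × 40.304) / 918.012 = 66.502/918.012 = 0.0724.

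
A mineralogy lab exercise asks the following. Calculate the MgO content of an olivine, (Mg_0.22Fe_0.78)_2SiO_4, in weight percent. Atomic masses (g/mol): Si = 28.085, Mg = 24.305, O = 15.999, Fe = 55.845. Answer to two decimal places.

9.34 wt%

Formula mass = 189.893 g/mol.
0.44 Mg → 0.4400 mol MgO per formula unit; M(MgO) = 40.304, so MgO mass = 17.734 g.
17.734/189.893 × 100 = 9.34 wt%.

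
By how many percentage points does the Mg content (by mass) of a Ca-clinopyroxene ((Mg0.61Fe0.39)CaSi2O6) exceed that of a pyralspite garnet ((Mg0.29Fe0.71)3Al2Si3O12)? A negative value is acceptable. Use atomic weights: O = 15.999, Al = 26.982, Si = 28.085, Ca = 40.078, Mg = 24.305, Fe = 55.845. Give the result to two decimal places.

1.98 percentage points

Mg in (Mg0.61Fe0.39)CaSi2O6: molar mass 228.848 g/mol; 0.61×24.305 = 14.826 g → 6.48 wt%.
Mg in (Mg0.29Fe0.71)3Al2Si3O12: molar mass 470.302 g/mol; 0.87×24.305 = 21.145 g → 4.50 wt%.
Difference = 6.48 − 4.50 = 1.98 percentage points.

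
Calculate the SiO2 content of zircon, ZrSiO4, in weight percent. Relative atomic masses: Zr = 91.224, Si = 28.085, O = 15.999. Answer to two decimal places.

32.78 wt%

Molar mass of ZrSiO4 = 1×91.224 + 1×28.085 + 4×15.999 = 183.305 g/mol.
Each formula unit contains 1 Si, equivalent to 1/1 = 1.0000 mol SiO2.
M(SiO2) = 1×28.085 + 2×15.999 = 60.083 g/mol.
Mass of SiO2 per formula unit = 1.0000 × 60.083 = 60.083 g.
SiO2 wt% = 60.083 / 183.305 × 100 = 32.78%.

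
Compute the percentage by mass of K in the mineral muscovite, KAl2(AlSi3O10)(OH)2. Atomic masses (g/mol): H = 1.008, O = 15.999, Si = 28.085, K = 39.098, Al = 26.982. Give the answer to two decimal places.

9.82 wt%

M(KAl2(AlSi3O10)(OH)2) = 398.303 g/mol.
K contributes 1 × 39.098 = 39.098 g per mole.
39.098/398.303 = 0.0982 → 9.82%.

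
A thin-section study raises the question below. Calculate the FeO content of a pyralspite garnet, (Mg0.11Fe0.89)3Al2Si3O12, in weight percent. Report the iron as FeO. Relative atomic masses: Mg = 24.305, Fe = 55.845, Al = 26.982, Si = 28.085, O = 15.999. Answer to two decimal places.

M((Mg0.11Fe0.89)3Al2Si3O12) = 487.334 g/mol; M(FeO) = 71.844 g/mol.
Moles FeO per formula unit = 2.67 Fe ÷ 1 = 2.6700.
FeO fraction = (2.6700 × 71.844) / 487.334 = 191.823/487.334 = 0.3936.

39.36 wt%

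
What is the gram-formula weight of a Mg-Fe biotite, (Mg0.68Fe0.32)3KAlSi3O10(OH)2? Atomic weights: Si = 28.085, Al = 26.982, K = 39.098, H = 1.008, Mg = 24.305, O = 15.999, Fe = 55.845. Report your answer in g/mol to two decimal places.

The formula mass is the sum 2.04(24.305) + 0.96(55.845) + 1(39.098) + 1(26.982) + 3(28.085) + 12(15.999) + 2(1.008).

447.53 g/mol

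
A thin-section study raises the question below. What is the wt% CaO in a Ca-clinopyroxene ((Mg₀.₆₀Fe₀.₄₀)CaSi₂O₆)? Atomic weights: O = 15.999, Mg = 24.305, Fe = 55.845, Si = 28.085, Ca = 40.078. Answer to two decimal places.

24.47 wt%

Formula mass = 229.163 g/mol.
1 Ca → 1.0000 mol CaO per formula unit; M(CaO) = 56.077, so CaO mass = 56.077 g.
56.077/229.163 × 100 = 24.47 wt%.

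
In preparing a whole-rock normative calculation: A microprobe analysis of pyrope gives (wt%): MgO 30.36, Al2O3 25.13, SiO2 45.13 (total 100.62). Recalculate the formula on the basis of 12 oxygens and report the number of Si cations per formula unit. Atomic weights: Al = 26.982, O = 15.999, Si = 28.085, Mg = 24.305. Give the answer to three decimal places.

3.010 Si apfu

MgO (M=40.304): mol = 0.75328; Mg = 0.75328, O = 0.75328.
Al2O3 (M=101.961): mol = 0.24647; Al = 0.49294, O = 0.73941.
SiO2 (M=60.083): mol = 0.75113; Si = 0.75113, O = 1.50226.
ΣO = 2.99495; factor = 12/ΣO = 4.00674.
Si apfu = 0.75113 × 4.00674 = 3.010.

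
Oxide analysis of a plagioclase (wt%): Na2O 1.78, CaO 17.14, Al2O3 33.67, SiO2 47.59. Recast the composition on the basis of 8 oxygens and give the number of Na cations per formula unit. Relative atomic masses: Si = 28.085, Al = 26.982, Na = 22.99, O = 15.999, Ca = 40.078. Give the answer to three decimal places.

Na2O: 1.78/61.979 = 0.02872 mol → 0.05744 mol Na, 0.02872 mol O.
CaO: 17.14/56.077 = 0.30565 mol → 0.30565 mol Ca, 0.30565 mol O.
Al2O3: 33.67/101.961 = 0.33022 mol → 0.66044 mol Al, 0.99066 mol O.
SiO2: 47.59/60.083 = 0.79207 mol → 0.79207 mol Si, 1.58414 mol O.
Total oxygen = 2.90917 mol. Normalization factor = 8/2.90917 = 2.74993.
Na per 8 O = 0.05744 × 2.74993 = 0.158.

0.158 Na apfu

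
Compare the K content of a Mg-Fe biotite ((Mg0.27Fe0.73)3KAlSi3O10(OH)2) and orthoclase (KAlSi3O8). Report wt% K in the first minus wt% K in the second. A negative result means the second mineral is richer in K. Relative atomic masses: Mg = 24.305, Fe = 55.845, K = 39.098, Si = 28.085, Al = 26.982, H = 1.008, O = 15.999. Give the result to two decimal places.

-6.01 percentage points

M((Mg0.27Fe0.73)3KAlSi3O10(OH)2) = 486.327 g/mol, so wt% K = 39.098/486.327 × 100 = 8.04%.
M(KAlSi3O8) = 278.327 g/mol, so wt% K = 39.098/278.327 × 100 = 14.05%.
8.04 − 14.05 = -6.01 pp.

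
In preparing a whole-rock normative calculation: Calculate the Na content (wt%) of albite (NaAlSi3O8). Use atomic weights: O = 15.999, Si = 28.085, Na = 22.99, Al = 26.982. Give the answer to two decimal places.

8.77 wt%

Molar mass of NaAlSi3O8: 1·22.99 + 1·26.982 + 3·28.085 + 8·15.999 = 262.219 g/mol.
Mass of Na per formula unit: 1 × 22.99 = 22.990 g.
Weight fraction Na = 22.990 / 262.219 = 0.0877.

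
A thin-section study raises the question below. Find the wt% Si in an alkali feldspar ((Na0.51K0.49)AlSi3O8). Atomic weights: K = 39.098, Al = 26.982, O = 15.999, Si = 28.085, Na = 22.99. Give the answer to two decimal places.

31.19 weight percent

Molar mass of (Na0.51K0.49)AlSi3O8: 0.51·22.99 + 0.49·39.098 + 1·26.982 + 3·28.085 + 8·15.999 = 270.112 g/mol.
Mass of Si per formula unit: 3 × 28.085 = 84.255 g.
Weight fraction Si = 84.255 / 270.112 = 0.3119.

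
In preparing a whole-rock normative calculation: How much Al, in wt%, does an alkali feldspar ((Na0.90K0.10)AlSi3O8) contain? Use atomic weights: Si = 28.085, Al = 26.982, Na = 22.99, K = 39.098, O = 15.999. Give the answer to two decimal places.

M((Na0.90K0.10)AlSi3O8) = 263.830 g/mol.
Al contributes 1 × 26.982 = 26.982 g per mole.
26.982/263.830 = 0.1023 → 10.23%.

10.23 wt%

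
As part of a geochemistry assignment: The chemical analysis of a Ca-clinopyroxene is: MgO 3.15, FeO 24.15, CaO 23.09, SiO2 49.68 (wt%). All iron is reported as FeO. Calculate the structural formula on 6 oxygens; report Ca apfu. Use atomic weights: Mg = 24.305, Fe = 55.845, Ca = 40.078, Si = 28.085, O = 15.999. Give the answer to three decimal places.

3.15 wt% MgO ÷ 40.304 g/mol = 0.07816 mol, giving 0.07816 Mg and 0.07816 O.
24.15 wt% FeO ÷ 71.844 g/mol = 0.33614 mol, giving 0.33614 Fe and 0.33614 O.
23.09 wt% CaO ÷ 56.077 g/mol = 0.41176 mol, giving 0.41176 Ca and 0.41176 O.
49.68 wt% SiO2 ÷ 60.083 g/mol = 0.82686 mol, giving 0.82686 Si and 1.65372 O.
Oxygen sums to 2.47978; scaling by 6/2.47978 = 2.41957 puts the formula on 6 O.
Ca: 0.41176 × 2.41957 = 0.996 atoms per formula unit.

0.996 Ca apfu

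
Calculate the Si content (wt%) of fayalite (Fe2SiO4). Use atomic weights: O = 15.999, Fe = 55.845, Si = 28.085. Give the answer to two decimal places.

Molar mass of Fe2SiO4: 2*55.845 + 1*28.085 + 4*15.999 = 203.771 g/mol.
Mass of Si per formula unit: 1 × 28.085 = 28.085 g.
Weight fraction Si = 28.085 / 203.771 = 0.1378.

13.78 wt%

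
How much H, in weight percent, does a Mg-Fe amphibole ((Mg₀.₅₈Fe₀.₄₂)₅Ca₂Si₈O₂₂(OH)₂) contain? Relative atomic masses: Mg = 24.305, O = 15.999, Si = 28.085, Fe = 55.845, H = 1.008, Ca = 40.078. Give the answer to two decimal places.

M((Mg₀.₅₈Fe₀.₄₂)₅Ca₂Si₈O₂₂(OH)₂) = 878.587 g/mol.
H contributes 2 × 1.008 = 2.016 g per mole.
2.016/878.587 = 0.0023 → 0.23%.

0.23 weight percent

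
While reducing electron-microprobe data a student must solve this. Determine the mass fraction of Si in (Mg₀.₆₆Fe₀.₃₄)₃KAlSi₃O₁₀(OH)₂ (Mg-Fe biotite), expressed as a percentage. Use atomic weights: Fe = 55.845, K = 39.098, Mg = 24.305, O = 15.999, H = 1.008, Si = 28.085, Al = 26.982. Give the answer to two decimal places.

18.75 wt%

Formula mass = 1.98×24.305 + 1.02×55.845 + 1×39.098 + 1×26.982 + 3×28.085 + 12×15.999 + 2×1.008 = 449.425 g/mol, of which 84.255 g is Si.
So Si makes up 84.255/449.425 = 0.1875 of the mass, i.e. 18.75%.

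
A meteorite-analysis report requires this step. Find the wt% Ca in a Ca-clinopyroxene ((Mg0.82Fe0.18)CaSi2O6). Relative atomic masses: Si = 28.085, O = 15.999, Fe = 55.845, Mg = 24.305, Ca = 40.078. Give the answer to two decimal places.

Formula mass = 0.82·24.305 + 0.18·55.845 + 1·40.078 + 2·28.085 + 6·15.999 = 222.224 g/mol, of which 40.078 g is Ca.
So Ca makes up 40.078/222.224 = 0.1803 of the mass, i.e. 18.03%.

18.03 weight percent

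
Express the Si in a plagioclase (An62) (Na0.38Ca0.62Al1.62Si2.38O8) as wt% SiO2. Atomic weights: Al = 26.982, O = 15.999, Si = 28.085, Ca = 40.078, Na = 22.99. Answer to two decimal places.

52.55 wt%

Molar mass of Na0.38Ca0.62Al1.62Si2.38O8 = 0.38×22.99 + 0.62×40.078 + 1.62×26.982 + 2.38×28.085 + 8×15.999 = 272.130 g/mol.
Each formula unit contains 2.38 Si, equivalent to 2.38/1 = 2.3800 mol SiO2.
M(SiO2) = 1×28.085 + 2×15.999 = 60.083 g/mol.
Mass of SiO2 per formula unit = 2.3800 × 60.083 = 142.998 g.
SiO2 wt% = 142.998 / 272.130 × 100 = 52.55%.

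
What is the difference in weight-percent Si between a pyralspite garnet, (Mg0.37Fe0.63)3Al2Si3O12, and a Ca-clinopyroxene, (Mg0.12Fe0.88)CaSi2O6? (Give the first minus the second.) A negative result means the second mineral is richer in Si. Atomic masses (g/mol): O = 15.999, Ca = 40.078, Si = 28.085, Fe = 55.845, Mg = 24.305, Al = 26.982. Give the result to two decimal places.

-4.78 percentage points

Si in (Mg0.37Fe0.63)3Al2Si3O12: molar mass 462.733 g/mol; 3×28.085 = 84.255 g → 18.21 wt%.
Si in (Mg0.12Fe0.88)CaSi2O6: molar mass 244.302 g/mol; 2×28.085 = 56.170 g → 22.99 wt%.
Difference = 18.21 − 22.99 = -4.78 percentage points.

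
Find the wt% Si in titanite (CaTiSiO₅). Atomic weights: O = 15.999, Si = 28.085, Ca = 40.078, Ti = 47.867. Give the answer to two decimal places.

Formula mass = 1×40.078 + 1×47.867 + 1×28.085 + 5×15.999 = 196.025 g/mol, of which 28.085 g is Si.
So Si makes up 28.085/196.025 = 0.1433 of the mass, i.e. 14.33%.

14.33 weight percent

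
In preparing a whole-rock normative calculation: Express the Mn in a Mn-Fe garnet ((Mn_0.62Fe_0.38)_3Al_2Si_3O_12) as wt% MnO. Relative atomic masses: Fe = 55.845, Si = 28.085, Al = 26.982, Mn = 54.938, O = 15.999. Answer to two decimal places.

M((Mn_0.62Fe_0.38)_3Al_2Si_3O_12) = 496.055 g/mol; M(MnO) = 70.937 g/mol.
Moles MnO per formula unit = 1.86 Mn ÷ 1 = 1.8600.
MnO fraction = (1.8600 × 70.937) / 496.055 = 131.943/496.055 = 0.2660.

26.60 wt%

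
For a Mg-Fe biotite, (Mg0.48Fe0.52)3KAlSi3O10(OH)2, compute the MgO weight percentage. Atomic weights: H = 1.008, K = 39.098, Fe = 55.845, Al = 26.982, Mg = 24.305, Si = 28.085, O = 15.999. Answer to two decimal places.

12.44 wt%

Formula mass = 466.456 g/mol.
1.44 Mg → 1.4400 mol MgO per formula unit; M(MgO) = 40.304, so MgO mass = 58.038 g.
58.038/466.456 × 100 = 12.44 wt%.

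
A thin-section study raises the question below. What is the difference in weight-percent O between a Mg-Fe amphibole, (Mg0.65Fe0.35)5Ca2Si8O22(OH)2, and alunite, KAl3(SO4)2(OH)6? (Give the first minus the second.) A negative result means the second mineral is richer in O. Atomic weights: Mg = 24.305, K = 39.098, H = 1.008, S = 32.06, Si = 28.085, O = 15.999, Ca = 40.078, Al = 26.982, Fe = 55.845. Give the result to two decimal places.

O in (Mg0.65Fe0.35)5Ca2Si8O22(OH)2: molar mass 867.548 g/mol; 24×15.999 = 383.976 g → 44.26 wt%.
O in KAl3(SO4)2(OH)6: molar mass 414.198 g/mol; 14×15.999 = 223.986 g → 54.08 wt%.
Difference = 44.26 − 54.08 = -9.82 percentage points.

-9.82 percentage points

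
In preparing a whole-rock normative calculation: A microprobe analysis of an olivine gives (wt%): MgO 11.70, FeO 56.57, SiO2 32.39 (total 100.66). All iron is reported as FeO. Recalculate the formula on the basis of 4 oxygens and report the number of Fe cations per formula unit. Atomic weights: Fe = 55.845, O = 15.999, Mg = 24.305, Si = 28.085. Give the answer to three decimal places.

1.461 Fe apfu

MgO (M=40.304): mol = 0.29029; Mg = 0.29029, O = 0.29029.
FeO (M=71.844): mol = 0.78740; Fe = 0.78740, O = 0.78740.
SiO2 (M=60.083): mol = 0.53909; Si = 0.53909, O = 1.07818.
ΣO = 2.15587; factor = 4/ΣO = 1.85540.
Fe apfu = 0.78740 × 1.85540 = 1.461.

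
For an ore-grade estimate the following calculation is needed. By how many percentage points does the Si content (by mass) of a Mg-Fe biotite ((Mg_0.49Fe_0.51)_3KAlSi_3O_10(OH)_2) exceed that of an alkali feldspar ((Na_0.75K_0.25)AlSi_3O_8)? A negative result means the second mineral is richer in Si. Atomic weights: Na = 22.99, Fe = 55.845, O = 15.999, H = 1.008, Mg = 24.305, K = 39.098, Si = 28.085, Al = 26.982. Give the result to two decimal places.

-13.55 percentage points

Si in (Mg_0.49Fe_0.51)_3KAlSi_3O_10(OH)_2: molar mass 465.510 g/mol; 3×28.085 = 84.255 g → 18.10 wt%.
Si in (Na_0.75K_0.25)AlSi_3O_8: molar mass 266.246 g/mol; 3×28.085 = 84.255 g → 31.65 wt%.
Difference = 18.10 − 31.65 = -13.55 percentage points.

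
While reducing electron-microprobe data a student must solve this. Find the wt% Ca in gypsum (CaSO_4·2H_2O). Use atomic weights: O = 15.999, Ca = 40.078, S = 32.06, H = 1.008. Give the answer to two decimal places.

23.28 mass %

Formula mass = 1·40.078 + 1·32.06 + 6·15.999 + 4·1.008 = 172.164 g/mol, of which 40.078 g is Ca.
So Ca makes up 40.078/172.164 = 0.2328 of the mass, i.e. 23.28%.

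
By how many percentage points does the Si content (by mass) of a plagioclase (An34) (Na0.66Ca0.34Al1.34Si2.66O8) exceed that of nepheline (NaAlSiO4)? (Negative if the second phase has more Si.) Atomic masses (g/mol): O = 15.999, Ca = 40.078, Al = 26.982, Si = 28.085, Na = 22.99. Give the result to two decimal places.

8.14 percentage points

First mineral: 74.706 g Si in 267.654 g formula = 27.91 wt% Si.
Second mineral: 28.085 g Si in 142.053 g formula = 19.77 wt% Si.
27.91% − 19.77% gives a difference of 8.14 percentage points.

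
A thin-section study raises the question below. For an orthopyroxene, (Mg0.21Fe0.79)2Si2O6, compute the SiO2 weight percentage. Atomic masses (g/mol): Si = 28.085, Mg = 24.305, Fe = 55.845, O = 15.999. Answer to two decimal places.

M((Mg0.21Fe0.79)2Si2O6) = 250.607 g/mol; M(SiO2) = 60.083 g/mol.
Moles SiO2 per formula unit = 2 Si ÷ 1 = 2.0000.
SiO2 fraction = (2.0000 × 60.083) / 250.607 = 120.166/250.607 = 0.4795.

47.95 wt%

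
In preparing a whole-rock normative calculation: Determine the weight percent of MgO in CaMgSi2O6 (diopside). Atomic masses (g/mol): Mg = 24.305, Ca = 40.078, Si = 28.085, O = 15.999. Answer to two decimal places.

Molar mass of CaMgSi2O6 = 1*40.078 + 1*24.305 + 2*28.085 + 6*15.999 = 216.547 g/mol.
Each formula unit contains 1 Mg, equivalent to 1/1 = 1.0000 mol MgO.
M(MgO) = 1×24.305 + 1×15.999 = 40.304 g/mol.
Mass of MgO per formula unit = 1.0000 × 40.304 = 40.304 g.
MgO wt% = 40.304 / 216.547 × 100 = 18.61%.

18.61 wt%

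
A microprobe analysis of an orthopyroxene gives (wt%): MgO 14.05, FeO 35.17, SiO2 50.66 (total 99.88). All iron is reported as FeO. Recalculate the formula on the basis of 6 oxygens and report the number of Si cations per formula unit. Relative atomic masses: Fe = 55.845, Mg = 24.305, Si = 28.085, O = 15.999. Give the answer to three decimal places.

2.004 Si apfu

MgO (M=40.304): mol = 0.34860; Mg = 0.34860, O = 0.34860.
FeO (M=71.844): mol = 0.48953; Fe = 0.48953, O = 0.48953.
SiO2 (M=60.083): mol = 0.84317; Si = 0.84317, O = 1.68634.
ΣO = 2.52447; factor = 6/ΣO = 2.37674.
Si apfu = 0.84317 × 2.37674 = 2.004.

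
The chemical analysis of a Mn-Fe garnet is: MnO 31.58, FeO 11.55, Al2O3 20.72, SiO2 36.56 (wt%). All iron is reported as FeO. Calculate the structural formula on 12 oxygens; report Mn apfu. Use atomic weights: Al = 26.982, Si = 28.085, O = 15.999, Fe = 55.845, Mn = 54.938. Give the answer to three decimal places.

MnO (M=70.937): mol = 0.44518; Mn = 0.44518, O = 0.44518.
FeO (M=71.844): mol = 0.16076; Fe = 0.16076, O = 0.16076.
Al2O3 (M=101.961): mol = 0.20321; Al = 0.40642, O = 0.60963.
SiO2 (M=60.083): mol = 0.60849; Si = 0.60849, O = 1.21698.
ΣO = 2.43255; factor = 12/ΣO = 4.93309.
Mn apfu = 0.44518 × 4.93309 = 2.196.

2.196 Mn apfu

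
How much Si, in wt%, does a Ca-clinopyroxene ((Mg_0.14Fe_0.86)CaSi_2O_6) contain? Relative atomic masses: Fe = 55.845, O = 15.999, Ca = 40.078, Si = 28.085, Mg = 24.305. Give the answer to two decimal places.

M((Mg_0.14Fe_0.86)CaSi_2O_6) = 243.671 g/mol.
Si contributes 2 × 28.085 = 56.170 g per mole.
56.170/243.671 = 0.2305 → 23.05%.

23.05 wt%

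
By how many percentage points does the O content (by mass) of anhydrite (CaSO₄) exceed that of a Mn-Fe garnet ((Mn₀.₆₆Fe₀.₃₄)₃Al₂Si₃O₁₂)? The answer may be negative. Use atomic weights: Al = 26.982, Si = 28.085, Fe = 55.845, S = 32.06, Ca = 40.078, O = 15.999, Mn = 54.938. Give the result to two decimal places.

O in CaSO₄: molar mass 136.134 g/mol; 4×15.999 = 63.996 g → 47.01 wt%.
O in (Mn₀.₆₆Fe₀.₃₄)₃Al₂Si₃O₁₂: molar mass 495.946 g/mol; 12×15.999 = 191.988 g → 38.71 wt%.
Difference = 47.01 − 38.71 = 8.30 percentage points.

8.30 percentage points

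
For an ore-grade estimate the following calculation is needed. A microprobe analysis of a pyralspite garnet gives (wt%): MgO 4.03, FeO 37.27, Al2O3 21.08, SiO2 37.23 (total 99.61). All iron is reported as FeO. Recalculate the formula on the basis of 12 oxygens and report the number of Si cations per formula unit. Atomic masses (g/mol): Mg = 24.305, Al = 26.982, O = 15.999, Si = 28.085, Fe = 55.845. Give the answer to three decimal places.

3.000 Si apfu

MgO (M=40.304): mol = 0.09999; Mg = 0.09999, O = 0.09999.
FeO (M=71.844): mol = 0.51876; Fe = 0.51876, O = 0.51876.
Al2O3 (M=101.961): mol = 0.20675; Al = 0.41350, O = 0.62025.
SiO2 (M=60.083): mol = 0.61964; Si = 0.61964, O = 1.23928.
ΣO = 2.47828; factor = 12/ΣO = 4.84207.
Si apfu = 0.61964 × 4.84207 = 3.000.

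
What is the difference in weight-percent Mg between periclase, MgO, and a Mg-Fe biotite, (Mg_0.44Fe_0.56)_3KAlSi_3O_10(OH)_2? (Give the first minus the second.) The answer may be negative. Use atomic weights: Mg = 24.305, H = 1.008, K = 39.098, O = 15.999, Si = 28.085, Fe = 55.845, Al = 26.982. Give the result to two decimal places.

Mg in MgO: molar mass 40.304 g/mol; 1×24.305 = 24.305 g → 60.30 wt%.
Mg in (Mg_0.44Fe_0.56)_3KAlSi_3O_10(OH)_2: molar mass 470.241 g/mol; 1.32×24.305 = 32.083 g → 6.82 wt%.
Difference = 60.30 − 6.82 = 53.48 percentage points.

53.48 percentage points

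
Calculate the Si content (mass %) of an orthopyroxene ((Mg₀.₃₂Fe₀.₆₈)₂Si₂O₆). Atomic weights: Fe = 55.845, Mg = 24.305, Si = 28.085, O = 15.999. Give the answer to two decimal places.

Formula mass = 0.64×24.305 + 1.36×55.845 + 2×28.085 + 6×15.999 = 243.668 g/mol, of which 56.170 g is Si.
So Si makes up 56.170/243.668 = 0.2305 of the mass, i.e. 23.05%.

23.05 mass %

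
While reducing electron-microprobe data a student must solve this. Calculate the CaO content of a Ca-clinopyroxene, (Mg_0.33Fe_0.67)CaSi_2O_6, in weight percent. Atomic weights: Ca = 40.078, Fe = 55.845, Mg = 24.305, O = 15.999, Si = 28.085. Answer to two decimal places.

23.59 wt%

Molar mass of (Mg_0.33Fe_0.67)CaSi_2O_6 = 0.33·24.305 + 0.67·55.845 + 1·40.078 + 2·28.085 + 6·15.999 = 237.679 g/mol.
Each formula unit contains 1 Ca, equivalent to 1/1 = 1.0000 mol CaO.
M(CaO) = 1×40.078 + 1×15.999 = 56.077 g/mol.
Mass of CaO per formula unit = 1.0000 × 56.077 = 56.077 g.
CaO wt% = 56.077 / 237.679 × 100 = 23.59%.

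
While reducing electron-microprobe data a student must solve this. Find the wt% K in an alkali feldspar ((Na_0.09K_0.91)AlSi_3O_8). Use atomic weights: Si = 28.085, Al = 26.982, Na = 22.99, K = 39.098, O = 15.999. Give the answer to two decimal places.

12.85 wt%

Molar mass of (Na_0.09K_0.91)AlSi_3O_8: 0.09*22.99 + 0.91*39.098 + 1*26.982 + 3*28.085 + 8*15.999 = 276.877 g/mol.
Mass of K per formula unit: 0.91 × 39.098 = 35.579 g.
Weight fraction K = 35.579 / 276.877 = 0.1285.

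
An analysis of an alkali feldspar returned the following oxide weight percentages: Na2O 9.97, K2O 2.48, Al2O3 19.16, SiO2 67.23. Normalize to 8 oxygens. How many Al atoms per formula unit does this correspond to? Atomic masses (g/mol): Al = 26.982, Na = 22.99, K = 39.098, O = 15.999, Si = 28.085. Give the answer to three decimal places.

Na2O: 9.97/61.979 = 0.16086 mol → 0.32172 mol Na, 0.16086 mol O.
K2O: 2.48/94.195 = 0.02633 mol → 0.05266 mol K, 0.02633 mol O.
Al2O3: 19.16/101.961 = 0.18791 mol → 0.37582 mol Al, 0.56373 mol O.
SiO2: 67.23/60.083 = 1.11895 mol → 1.11895 mol Si, 2.23790 mol O.
Total oxygen = 2.98882 mol. Normalization factor = 8/2.98882 = 2.67664.
Al per 8 O = 0.37582 × 2.67664 = 1.006.

1.006 Al apfu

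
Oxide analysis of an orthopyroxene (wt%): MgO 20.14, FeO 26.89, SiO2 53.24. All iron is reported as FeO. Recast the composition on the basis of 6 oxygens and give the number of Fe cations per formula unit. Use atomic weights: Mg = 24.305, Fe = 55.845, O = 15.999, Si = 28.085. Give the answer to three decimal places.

0.849 Fe apfu

MgO: 20.14/40.304 = 0.49970 mol → 0.49970 mol Mg, 0.49970 mol O.
FeO: 26.89/71.844 = 0.37428 mol → 0.37428 mol Fe, 0.37428 mol O.
SiO2: 53.24/60.083 = 0.88611 mol → 0.88611 mol Si, 1.77222 mol O.
Total oxygen = 2.64620 mol. Normalization factor = 6/2.64620 = 2.26740.
Fe per 6 O = 0.37428 × 2.26740 = 0.849.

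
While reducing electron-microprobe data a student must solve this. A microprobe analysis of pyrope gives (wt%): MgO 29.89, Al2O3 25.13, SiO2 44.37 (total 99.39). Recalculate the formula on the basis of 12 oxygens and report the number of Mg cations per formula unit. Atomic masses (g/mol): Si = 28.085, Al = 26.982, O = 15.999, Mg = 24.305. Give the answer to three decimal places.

29.89 wt% MgO ÷ 40.304 g/mol = 0.74161 mol, giving 0.74161 Mg and 0.74161 O.
25.13 wt% Al2O3 ÷ 101.961 g/mol = 0.24647 mol, giving 0.49294 Al and 0.73941 O.
44.37 wt% SiO2 ÷ 60.083 g/mol = 0.73848 mol, giving 0.73848 Si and 1.47696 O.
Oxygen sums to 2.95798; scaling by 12/2.95798 = 4.05682 puts the formula on 12 O.
Mg: 0.74161 × 4.05682 = 3.009 atoms per formula unit.

3.009 Mg apfu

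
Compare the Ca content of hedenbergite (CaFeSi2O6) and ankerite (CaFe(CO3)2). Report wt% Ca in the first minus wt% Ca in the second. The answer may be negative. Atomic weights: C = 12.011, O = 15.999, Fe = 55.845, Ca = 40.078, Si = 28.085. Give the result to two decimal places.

-2.41 percentage points

M(CaFeSi2O6) = 248.087 g/mol, so wt% Ca = 40.078/248.087 × 100 = 16.15%.
M(CaFe(CO3)2) = 215.939 g/mol, so wt% Ca = 40.078/215.939 × 100 = 18.56%.
16.15 − 18.56 = -2.41 pp.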